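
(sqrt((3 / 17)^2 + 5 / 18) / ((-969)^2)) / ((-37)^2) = sqrt(3214) / 131114636118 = 0.00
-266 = -266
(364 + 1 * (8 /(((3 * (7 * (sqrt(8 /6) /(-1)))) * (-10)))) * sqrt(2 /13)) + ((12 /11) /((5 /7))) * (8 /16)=2 * sqrt(78) /1365 + 20062 /55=364.78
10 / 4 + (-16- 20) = -67 / 2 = -33.50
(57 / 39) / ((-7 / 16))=-3.34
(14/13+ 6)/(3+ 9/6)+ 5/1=769/117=6.57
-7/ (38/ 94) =-329/ 19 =-17.32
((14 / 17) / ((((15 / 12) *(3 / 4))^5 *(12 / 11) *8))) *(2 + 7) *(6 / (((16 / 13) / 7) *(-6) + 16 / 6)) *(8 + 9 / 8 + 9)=37832704 / 478125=79.13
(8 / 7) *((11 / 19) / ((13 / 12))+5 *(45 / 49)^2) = 22542456 / 4151329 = 5.43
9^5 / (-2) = -59049 / 2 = -29524.50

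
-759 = -759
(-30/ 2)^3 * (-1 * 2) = 6750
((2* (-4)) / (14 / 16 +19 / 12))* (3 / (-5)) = 576 / 295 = 1.95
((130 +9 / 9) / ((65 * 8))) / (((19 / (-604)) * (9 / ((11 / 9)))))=-217591 / 200070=-1.09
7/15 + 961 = 14422/15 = 961.47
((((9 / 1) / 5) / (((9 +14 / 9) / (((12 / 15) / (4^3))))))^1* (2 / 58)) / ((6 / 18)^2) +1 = 1102729 / 1102000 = 1.00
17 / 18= 0.94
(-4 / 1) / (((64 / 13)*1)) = -13 / 16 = -0.81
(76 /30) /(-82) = -0.03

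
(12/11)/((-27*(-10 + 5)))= 4/495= 0.01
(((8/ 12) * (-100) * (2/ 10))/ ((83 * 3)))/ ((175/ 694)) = -5552/ 26145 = -0.21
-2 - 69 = -71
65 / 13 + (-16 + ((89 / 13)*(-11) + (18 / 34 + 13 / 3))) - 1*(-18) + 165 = 67331 / 663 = 101.56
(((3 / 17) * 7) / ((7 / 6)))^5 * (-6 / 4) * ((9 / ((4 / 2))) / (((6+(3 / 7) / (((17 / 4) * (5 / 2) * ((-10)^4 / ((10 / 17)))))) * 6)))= -0.25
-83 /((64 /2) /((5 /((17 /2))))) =-1.53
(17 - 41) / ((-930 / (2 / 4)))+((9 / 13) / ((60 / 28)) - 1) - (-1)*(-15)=-31563 / 2015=-15.66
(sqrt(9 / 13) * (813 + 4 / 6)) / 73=2441 * sqrt(13) / 949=9.27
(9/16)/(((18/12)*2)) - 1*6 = -5.81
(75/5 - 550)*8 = -4280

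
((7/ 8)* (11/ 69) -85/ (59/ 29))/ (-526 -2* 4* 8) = 1356137/ 19215120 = 0.07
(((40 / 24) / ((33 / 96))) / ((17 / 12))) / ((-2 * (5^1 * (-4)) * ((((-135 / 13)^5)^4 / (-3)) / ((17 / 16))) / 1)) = -19004963774880799438801 / 14823364926254852252236644910526275634765625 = -0.00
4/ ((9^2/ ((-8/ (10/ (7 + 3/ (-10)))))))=-536/ 2025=-0.26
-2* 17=-34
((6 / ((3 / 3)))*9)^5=459165024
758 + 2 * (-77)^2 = 12616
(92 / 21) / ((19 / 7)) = 92 / 57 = 1.61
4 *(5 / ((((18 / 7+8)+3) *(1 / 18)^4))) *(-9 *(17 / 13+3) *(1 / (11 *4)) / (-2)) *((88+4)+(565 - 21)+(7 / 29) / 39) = 4036440993984 / 93119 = 43347125.66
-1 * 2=-2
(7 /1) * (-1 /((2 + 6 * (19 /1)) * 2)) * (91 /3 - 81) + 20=1873 /87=21.53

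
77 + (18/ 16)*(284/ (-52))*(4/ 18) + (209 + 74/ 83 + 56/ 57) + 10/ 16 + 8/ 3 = 142588705/ 492024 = 289.80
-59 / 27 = -2.19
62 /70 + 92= 3251 /35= 92.89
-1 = -1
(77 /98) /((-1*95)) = -11 /1330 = -0.01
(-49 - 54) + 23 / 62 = -6363 / 62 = -102.63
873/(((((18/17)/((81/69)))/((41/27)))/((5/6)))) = 338045/276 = 1224.80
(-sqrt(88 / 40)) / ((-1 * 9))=sqrt(55) / 45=0.16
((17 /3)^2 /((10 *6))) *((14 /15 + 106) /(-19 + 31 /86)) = -9966454 /3246075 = -3.07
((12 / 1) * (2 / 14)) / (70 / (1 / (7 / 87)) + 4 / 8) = 2088 / 7469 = 0.28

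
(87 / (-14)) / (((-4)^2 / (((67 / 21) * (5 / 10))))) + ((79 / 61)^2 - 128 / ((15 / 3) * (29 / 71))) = -104258809343 / 1692013120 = -61.62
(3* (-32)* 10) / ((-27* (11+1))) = 80 / 27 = 2.96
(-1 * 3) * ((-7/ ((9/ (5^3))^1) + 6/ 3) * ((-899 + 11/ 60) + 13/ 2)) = -45882923/ 180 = -254905.13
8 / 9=0.89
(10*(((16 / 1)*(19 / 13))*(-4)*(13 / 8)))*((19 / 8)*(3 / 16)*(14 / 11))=-37905 / 44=-861.48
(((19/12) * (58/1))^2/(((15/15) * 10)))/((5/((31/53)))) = 9411631/95400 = 98.65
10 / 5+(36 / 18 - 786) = -782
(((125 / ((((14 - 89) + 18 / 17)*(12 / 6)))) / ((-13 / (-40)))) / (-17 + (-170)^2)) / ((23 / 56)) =-140000 / 638557257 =-0.00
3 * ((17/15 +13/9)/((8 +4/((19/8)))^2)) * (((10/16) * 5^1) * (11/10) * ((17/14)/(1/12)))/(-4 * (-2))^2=1957703/30334976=0.06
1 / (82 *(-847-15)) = -1 / 70684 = -0.00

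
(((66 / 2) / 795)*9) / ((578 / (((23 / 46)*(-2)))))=-99 / 153170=-0.00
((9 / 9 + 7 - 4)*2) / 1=8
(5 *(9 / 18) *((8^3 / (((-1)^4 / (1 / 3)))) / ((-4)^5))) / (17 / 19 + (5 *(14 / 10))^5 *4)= -95 / 15328188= -0.00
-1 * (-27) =27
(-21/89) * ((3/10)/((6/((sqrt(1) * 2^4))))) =-84/445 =-0.19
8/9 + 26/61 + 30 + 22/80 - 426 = -394.41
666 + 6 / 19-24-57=11121 / 19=585.32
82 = 82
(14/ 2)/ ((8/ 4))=7/ 2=3.50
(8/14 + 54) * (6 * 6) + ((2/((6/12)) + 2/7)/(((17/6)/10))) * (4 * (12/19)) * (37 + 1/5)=7655976/2261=3386.10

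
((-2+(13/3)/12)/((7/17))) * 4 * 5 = -5015/63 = -79.60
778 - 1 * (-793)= 1571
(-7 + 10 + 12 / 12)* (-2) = -8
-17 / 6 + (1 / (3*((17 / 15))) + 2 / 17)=-247 / 102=-2.42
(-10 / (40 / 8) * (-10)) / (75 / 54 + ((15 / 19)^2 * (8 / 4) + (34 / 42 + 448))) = 181944 / 4106885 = 0.04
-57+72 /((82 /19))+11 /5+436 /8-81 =-64.62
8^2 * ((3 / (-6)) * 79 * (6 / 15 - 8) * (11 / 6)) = 528352 / 15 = 35223.47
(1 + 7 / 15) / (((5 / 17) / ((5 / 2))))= 187 / 15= 12.47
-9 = -9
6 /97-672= -65178 /97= -671.94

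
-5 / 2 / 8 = -5 / 16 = -0.31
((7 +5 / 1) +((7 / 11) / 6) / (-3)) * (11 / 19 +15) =350612 / 1881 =186.40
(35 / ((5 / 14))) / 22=49 / 11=4.45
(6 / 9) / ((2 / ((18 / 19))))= 6 / 19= 0.32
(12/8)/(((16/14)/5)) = 105/16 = 6.56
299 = 299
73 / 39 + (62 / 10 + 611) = 120719 / 195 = 619.07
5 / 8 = 0.62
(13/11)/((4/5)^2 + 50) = 325/13926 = 0.02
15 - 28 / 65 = 947 / 65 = 14.57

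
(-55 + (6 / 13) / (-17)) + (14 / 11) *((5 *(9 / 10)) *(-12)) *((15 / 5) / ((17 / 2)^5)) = -11173631179 / 203039551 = -55.03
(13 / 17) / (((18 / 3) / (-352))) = -2288 / 51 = -44.86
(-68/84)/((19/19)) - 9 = -206/21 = -9.81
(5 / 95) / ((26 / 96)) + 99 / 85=28533 / 20995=1.36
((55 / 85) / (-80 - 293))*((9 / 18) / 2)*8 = -22 / 6341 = -0.00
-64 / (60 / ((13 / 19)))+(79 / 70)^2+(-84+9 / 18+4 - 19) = -27359153 / 279300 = -97.96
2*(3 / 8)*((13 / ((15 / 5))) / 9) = 13 / 36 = 0.36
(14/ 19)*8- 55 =-933/ 19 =-49.11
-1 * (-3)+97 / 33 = 196 / 33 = 5.94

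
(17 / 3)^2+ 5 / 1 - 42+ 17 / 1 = 109 / 9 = 12.11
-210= -210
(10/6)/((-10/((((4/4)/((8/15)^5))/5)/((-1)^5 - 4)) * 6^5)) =125/6291456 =0.00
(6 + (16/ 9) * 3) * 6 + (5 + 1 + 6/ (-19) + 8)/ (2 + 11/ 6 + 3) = 54532/ 779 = 70.00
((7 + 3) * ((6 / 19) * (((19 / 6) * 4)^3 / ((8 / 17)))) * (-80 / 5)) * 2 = -3927680 / 9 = -436408.89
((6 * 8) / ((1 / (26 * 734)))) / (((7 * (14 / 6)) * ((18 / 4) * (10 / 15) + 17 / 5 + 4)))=264240 / 49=5392.65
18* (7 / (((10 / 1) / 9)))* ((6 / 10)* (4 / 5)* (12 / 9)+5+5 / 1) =150822 / 125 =1206.58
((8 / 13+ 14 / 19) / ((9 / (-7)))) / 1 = -2338 / 2223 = -1.05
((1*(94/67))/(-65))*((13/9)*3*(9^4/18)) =-11421/335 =-34.09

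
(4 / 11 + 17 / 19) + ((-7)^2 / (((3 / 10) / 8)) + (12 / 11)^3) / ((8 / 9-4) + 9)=299380747 / 1340317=223.37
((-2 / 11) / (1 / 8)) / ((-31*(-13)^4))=16 / 9739301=0.00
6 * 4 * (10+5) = 360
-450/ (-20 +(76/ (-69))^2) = 1071225/ 44722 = 23.95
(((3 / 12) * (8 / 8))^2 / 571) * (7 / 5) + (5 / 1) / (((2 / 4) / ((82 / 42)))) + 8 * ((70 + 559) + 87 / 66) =53415361457 / 10552080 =5062.07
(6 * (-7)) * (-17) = 714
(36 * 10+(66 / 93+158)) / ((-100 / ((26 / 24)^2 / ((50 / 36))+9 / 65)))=-513957 / 100750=-5.10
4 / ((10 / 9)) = 18 / 5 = 3.60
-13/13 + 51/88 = -0.42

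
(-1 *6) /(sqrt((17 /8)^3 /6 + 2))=-3.16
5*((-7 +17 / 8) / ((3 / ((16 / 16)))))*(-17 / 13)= 85 / 8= 10.62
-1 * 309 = -309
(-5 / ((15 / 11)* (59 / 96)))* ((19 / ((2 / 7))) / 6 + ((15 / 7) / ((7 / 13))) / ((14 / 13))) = -90728 / 1029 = -88.17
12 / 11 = 1.09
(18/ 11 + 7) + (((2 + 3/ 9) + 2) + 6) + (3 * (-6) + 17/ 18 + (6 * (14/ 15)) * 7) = 40703/ 990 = 41.11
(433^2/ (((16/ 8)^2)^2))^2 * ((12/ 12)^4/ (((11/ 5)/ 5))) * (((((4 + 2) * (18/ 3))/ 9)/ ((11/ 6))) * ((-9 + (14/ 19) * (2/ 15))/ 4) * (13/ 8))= -5796761193078505/ 2354176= -2462331275.60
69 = 69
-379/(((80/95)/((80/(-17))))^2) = -3420475/289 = -11835.55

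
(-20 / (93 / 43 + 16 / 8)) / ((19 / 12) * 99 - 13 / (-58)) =-99760 / 3259411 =-0.03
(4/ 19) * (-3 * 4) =-48/ 19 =-2.53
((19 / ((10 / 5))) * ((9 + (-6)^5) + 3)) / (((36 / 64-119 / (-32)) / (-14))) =33043584 / 137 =241194.04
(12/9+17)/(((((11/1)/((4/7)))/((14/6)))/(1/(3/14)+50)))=3280/27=121.48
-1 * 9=-9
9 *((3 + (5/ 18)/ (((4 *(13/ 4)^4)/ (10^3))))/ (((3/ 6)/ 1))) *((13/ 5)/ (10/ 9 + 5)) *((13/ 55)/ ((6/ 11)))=2793441/ 232375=12.02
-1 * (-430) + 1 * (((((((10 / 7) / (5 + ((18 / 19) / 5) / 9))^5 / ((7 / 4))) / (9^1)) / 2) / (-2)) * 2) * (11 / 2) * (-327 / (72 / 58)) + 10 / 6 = 33867151929585703652915 / 78441140491138032111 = 431.75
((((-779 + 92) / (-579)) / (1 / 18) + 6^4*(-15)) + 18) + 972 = -3556728 / 193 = -18428.64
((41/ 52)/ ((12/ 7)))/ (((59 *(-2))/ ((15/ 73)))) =-1435/ 1791712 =-0.00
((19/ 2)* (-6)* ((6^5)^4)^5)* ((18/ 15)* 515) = -23013801831413497738162011350909744786241424345120308304976253087331906305682046976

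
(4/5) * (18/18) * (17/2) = 34/5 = 6.80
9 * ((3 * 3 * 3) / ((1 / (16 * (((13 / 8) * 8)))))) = 50544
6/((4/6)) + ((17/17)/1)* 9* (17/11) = 252/11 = 22.91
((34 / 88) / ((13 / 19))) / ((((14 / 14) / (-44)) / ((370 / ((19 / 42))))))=-264180 / 13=-20321.54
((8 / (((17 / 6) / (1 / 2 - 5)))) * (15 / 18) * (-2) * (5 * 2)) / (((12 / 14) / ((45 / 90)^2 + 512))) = 2151450 / 17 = 126555.88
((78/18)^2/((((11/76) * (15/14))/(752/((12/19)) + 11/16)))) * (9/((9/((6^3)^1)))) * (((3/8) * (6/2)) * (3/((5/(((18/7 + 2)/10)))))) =2644142904/275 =9615065.11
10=10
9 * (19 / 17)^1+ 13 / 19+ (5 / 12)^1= 43255 / 3876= 11.16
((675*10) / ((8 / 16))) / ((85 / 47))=126900 / 17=7464.71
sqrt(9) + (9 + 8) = 20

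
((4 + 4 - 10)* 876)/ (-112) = 219/ 14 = 15.64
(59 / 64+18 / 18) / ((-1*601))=-123 / 38464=-0.00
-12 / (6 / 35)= -70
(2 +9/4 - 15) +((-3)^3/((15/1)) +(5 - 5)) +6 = -131/20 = -6.55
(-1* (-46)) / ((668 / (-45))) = -1035 / 334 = -3.10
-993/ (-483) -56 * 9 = -80813/ 161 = -501.94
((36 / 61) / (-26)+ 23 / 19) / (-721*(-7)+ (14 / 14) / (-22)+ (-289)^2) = 0.00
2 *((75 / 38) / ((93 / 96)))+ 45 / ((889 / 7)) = 331305 / 74803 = 4.43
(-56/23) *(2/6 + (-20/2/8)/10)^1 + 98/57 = 1589/1311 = 1.21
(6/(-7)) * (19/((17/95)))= -10830/119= -91.01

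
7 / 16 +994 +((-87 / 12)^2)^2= 961857 / 256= 3757.25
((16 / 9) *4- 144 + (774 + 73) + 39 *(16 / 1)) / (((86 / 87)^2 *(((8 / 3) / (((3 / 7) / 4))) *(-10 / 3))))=-272642949 / 16567040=-16.46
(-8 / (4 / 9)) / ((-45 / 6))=12 / 5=2.40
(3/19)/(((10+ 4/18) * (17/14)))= 189/14858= 0.01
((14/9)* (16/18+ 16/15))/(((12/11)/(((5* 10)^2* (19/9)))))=32186000/2187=14716.96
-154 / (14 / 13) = -143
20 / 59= 0.34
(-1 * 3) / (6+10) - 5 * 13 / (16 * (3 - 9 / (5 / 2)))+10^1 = 199 / 12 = 16.58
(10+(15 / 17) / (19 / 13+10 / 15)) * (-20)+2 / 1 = -291078 / 1411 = -206.29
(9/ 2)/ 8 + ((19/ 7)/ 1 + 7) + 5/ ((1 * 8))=1221/ 112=10.90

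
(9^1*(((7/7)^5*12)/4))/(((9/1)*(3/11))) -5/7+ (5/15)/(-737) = 159185/15477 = 10.29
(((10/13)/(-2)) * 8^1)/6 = -20/39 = -0.51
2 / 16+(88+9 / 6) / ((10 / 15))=1075 / 8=134.38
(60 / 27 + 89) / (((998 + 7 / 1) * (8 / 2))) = 821 / 36180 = 0.02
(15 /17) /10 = 3 /34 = 0.09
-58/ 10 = -29/ 5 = -5.80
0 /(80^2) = 0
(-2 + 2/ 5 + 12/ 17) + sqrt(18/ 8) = 103/ 170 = 0.61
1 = 1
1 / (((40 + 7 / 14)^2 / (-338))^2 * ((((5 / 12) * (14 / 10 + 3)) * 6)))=1827904 / 473513931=0.00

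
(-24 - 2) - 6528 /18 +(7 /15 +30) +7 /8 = -14293 /40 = -357.32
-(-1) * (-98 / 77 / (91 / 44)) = -8 / 13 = -0.62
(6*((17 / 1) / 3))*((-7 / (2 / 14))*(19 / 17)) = -1862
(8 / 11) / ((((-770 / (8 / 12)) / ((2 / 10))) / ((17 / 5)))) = -136 / 317625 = -0.00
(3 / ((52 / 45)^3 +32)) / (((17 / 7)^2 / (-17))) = -13395375 / 51962336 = -0.26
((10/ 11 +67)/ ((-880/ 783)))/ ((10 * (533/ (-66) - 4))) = 1754703/ 3506800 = 0.50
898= 898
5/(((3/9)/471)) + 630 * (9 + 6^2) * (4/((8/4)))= 63765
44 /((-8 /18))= -99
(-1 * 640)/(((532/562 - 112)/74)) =6654080/15603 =426.46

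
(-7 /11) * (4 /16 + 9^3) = -20419 /44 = -464.07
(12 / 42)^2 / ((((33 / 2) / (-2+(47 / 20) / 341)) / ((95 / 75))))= -172178 / 13784925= -0.01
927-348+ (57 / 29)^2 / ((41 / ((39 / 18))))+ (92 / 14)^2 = 2103134365 / 3379138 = 622.39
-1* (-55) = 55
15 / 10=3 / 2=1.50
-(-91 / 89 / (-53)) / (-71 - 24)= 91 / 448115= 0.00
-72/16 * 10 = -45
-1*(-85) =85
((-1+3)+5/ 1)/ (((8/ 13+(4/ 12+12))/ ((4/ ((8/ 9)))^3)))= 199017/ 4040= 49.26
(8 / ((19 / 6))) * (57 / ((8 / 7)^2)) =441 / 4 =110.25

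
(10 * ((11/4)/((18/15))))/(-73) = -275/876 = -0.31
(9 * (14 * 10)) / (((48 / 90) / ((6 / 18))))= 1575 / 2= 787.50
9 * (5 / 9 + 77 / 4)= 178.25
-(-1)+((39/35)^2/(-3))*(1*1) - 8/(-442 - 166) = 55793/93100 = 0.60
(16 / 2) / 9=8 / 9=0.89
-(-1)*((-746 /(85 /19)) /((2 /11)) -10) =-78807 /85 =-927.14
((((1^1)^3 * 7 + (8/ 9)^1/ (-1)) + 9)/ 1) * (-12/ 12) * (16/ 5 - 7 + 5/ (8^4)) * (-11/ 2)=-315.72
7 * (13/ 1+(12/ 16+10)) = 665/ 4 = 166.25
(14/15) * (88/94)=616/705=0.87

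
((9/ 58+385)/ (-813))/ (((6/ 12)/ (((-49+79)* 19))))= -4244410/ 7859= -540.07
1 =1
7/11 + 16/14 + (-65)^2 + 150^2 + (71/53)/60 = 6544324627/244860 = 26726.80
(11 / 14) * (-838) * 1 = -4609 / 7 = -658.43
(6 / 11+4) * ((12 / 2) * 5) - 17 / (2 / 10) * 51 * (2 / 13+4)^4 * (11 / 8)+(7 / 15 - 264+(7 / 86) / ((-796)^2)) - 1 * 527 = -455864147041626433613 / 256792266313440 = -1775225.37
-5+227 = 222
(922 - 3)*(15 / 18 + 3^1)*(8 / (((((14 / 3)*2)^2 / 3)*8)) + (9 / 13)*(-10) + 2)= -1053151025 / 61152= -17221.86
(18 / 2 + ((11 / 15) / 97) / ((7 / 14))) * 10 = 26234 / 291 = 90.15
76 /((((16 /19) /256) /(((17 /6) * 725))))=142378400 /3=47459466.67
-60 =-60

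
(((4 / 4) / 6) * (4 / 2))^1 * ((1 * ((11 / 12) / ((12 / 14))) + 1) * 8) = 149 / 27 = 5.52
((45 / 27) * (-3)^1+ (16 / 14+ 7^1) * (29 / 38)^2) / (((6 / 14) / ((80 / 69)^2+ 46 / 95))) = -56649911 / 51561630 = -1.10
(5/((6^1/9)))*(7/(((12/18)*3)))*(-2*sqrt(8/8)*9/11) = -945/22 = -42.95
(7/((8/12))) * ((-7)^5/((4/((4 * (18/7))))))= -453789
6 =6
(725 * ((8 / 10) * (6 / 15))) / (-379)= -232 / 379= -0.61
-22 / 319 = -2 / 29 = -0.07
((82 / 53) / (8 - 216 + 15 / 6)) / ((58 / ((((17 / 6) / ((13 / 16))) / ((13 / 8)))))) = -89216 / 320275449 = -0.00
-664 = -664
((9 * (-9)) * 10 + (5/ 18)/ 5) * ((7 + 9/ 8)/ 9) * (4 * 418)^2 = -165574577740/ 81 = -2044130589.38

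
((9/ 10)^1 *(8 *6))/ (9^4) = 8/ 1215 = 0.01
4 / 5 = 0.80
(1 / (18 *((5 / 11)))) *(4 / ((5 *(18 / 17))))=187 / 2025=0.09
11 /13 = 0.85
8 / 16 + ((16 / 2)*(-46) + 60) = -615 / 2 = -307.50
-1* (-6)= 6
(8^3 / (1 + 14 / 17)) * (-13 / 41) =-113152 / 1271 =-89.03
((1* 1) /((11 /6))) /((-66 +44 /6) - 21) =-18 /2629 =-0.01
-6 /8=-3 /4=-0.75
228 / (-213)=-76 / 71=-1.07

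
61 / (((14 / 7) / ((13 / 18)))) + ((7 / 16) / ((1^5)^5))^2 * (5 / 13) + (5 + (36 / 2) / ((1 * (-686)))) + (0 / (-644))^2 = 278157595 / 10273536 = 27.08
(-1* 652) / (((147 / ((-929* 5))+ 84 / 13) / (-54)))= 236226120 / 43141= 5475.68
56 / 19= 2.95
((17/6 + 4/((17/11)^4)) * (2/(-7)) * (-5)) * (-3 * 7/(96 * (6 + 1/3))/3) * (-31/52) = 274542355/7921799808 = 0.03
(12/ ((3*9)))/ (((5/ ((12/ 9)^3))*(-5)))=-256/ 6075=-0.04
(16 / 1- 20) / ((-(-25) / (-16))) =64 / 25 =2.56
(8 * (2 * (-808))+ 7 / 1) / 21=-4307 / 7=-615.29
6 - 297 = -291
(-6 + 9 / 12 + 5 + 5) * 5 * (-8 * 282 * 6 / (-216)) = 4465 / 3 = 1488.33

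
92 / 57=1.61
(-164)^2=26896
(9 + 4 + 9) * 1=22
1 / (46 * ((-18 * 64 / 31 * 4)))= -31 / 211968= -0.00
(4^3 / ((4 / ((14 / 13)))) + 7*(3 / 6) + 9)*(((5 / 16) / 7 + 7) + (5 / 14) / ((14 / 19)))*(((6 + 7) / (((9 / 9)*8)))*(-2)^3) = -4563019 / 1568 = -2910.09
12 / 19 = 0.63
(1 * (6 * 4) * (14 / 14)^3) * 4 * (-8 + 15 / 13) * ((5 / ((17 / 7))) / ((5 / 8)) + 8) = -1640448 / 221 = -7422.84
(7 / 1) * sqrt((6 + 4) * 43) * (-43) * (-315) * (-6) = -568890 * sqrt(430) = -11796754.12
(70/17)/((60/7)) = 49/102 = 0.48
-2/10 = -1/5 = -0.20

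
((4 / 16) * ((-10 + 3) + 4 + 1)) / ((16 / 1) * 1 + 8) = -0.02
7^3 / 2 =343 / 2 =171.50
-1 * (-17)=17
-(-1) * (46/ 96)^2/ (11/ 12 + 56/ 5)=2645/ 139584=0.02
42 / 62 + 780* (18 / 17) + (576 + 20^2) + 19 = 959962 / 527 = 1821.56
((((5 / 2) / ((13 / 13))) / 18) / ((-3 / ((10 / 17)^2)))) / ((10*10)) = -5 / 31212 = -0.00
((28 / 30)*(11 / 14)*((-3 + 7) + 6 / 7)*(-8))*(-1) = 2992 / 105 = 28.50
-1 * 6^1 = -6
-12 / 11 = -1.09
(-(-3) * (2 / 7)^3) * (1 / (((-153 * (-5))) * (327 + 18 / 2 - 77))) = 8 / 22653435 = 0.00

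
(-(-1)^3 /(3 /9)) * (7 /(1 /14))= 294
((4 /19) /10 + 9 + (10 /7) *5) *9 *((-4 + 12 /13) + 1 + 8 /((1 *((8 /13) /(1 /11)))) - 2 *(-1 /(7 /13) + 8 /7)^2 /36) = -1251946779 /9319310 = -134.34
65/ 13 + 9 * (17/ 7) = 188/ 7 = 26.86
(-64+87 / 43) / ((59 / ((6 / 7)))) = -0.90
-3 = -3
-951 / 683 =-1.39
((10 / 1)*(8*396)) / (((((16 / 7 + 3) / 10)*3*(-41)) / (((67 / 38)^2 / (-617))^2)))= -930981790200 / 75261056863373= -0.01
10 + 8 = 18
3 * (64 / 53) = 192 / 53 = 3.62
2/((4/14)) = 7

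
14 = 14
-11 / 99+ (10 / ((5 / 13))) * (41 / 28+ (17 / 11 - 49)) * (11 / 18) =-61391 / 84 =-730.85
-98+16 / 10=-482 / 5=-96.40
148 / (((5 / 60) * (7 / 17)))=30192 / 7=4313.14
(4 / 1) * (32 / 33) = 128 / 33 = 3.88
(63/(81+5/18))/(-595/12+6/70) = -68040/4344901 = -0.02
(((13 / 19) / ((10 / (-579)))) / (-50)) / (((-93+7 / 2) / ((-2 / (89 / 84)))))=632268 / 37836125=0.02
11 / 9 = 1.22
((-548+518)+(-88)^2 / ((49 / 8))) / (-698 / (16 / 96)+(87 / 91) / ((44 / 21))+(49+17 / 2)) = -0.30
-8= -8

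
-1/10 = -0.10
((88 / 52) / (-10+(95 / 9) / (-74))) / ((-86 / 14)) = 14652 / 539435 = 0.03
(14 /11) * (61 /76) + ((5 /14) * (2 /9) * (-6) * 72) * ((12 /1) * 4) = -4812371 /2926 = -1644.69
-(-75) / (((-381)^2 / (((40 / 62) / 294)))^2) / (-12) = -625 / 437580499672750329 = -0.00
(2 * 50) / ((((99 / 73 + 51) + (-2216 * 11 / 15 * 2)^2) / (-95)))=-0.00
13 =13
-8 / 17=-0.47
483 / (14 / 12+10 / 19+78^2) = 55062 / 693769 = 0.08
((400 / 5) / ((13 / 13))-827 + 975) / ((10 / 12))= 1368 / 5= 273.60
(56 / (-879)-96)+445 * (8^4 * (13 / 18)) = 3471116920 / 2637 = 1316312.83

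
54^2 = 2916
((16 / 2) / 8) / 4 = 1 / 4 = 0.25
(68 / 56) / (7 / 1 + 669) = 17 / 9464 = 0.00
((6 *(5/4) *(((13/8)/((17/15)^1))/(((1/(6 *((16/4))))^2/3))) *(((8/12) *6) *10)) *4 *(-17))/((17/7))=-353808000/17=-20812235.29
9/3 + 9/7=4.29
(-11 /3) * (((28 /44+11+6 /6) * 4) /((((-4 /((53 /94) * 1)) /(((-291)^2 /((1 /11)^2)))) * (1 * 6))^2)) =-1518257628347392713 /141376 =-10739146873213.22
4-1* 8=-4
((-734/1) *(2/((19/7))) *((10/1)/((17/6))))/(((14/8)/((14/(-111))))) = 137.58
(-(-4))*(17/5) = 13.60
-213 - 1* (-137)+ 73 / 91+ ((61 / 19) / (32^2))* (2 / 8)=-532544081 / 7081984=-75.20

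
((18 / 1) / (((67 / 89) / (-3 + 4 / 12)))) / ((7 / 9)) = -81.98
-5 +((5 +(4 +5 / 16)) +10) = 229 / 16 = 14.31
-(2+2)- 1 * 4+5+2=-1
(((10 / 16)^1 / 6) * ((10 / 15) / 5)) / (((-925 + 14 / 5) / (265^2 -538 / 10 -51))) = -116867 / 110664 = -1.06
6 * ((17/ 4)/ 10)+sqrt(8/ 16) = sqrt(2)/ 2+51/ 20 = 3.26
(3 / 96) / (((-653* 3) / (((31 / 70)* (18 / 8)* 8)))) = -93 / 731360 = -0.00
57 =57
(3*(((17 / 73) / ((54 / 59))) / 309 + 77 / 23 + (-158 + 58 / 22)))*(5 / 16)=-234235130605 / 1643593248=-142.51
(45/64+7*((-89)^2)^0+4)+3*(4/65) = 11.89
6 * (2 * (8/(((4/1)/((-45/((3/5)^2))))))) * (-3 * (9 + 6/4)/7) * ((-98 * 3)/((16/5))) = -2480625/2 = -1240312.50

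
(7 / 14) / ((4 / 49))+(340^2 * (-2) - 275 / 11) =-1849751 / 8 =-231218.88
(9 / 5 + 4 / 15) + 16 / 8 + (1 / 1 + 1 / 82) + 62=82507 / 1230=67.08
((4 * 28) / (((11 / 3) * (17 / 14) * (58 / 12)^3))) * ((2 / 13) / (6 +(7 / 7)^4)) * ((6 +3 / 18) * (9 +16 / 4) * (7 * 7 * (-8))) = -701761536 / 4560743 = -153.87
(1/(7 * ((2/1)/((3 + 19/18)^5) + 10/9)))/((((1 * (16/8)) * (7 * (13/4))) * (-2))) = -18657644337/13227131834098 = -0.00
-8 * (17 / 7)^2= -2312 / 49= -47.18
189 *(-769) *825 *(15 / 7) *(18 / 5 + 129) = -34070525775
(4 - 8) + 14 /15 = -46 /15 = -3.07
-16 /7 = -2.29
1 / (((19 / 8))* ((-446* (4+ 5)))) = -4 / 38133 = -0.00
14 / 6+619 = 1864 / 3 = 621.33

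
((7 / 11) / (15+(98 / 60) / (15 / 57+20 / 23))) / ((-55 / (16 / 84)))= -360 / 2685793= -0.00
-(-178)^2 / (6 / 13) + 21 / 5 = -1029667 / 15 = -68644.47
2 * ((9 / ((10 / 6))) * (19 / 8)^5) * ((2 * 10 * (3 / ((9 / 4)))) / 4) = 22284891 / 4096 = 5440.65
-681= -681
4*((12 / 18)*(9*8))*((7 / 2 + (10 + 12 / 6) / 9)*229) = 212512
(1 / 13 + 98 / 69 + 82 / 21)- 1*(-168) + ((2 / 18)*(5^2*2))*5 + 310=9629093 / 18837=511.18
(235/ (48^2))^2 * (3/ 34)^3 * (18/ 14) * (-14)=-165675/ 1287913472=-0.00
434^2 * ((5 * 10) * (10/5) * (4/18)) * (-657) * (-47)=129249887200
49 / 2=24.50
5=5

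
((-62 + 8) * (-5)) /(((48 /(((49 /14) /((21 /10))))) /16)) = 150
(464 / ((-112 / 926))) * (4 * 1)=-107416 / 7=-15345.14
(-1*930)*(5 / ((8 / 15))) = -8718.75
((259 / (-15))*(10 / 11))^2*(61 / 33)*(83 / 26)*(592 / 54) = 201061612976 / 12613887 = 15939.70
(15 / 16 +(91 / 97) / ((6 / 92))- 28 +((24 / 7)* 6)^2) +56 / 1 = 106430557 / 228144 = 466.51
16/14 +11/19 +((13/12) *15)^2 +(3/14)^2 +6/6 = 3974703/14896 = 266.83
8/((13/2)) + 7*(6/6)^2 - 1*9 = -10/13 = -0.77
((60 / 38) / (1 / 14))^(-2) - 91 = -16052039 / 176400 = -91.00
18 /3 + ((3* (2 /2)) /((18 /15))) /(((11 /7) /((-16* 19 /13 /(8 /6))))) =-3132 /143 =-21.90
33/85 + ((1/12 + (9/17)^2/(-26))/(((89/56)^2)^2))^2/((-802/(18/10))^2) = 86721386369903208682484439741/223373267547649271331033304225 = 0.39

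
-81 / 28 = -2.89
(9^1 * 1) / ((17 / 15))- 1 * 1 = 118 / 17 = 6.94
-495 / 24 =-165 / 8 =-20.62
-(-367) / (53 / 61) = 22387 / 53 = 422.40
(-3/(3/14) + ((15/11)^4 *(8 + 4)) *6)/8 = 1720013/58564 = 29.37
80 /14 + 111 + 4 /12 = 2458 /21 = 117.05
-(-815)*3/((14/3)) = 7335/14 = 523.93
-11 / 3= -3.67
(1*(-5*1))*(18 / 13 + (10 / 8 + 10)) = -3285 / 52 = -63.17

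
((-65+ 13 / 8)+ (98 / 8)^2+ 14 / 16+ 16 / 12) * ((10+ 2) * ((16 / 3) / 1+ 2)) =46937 / 6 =7822.83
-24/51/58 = -0.01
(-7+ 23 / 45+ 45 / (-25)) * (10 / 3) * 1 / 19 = -746 / 513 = -1.45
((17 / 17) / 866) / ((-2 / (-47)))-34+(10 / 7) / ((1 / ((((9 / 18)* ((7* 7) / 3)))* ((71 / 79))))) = -9641297 / 410484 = -23.49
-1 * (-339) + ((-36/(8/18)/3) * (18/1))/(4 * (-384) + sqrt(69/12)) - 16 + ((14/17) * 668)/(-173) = 972 * sqrt(23)/9437161 + 8885290481095/27754690501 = 320.14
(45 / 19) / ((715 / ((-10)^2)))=900 / 2717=0.33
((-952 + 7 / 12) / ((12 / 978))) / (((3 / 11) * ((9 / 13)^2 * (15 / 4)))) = -3459545089 / 21870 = -158186.79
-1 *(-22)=22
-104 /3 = -34.67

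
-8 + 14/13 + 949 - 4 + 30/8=48975/52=941.83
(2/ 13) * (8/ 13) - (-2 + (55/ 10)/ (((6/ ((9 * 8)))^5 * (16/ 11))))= -940893.91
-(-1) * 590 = 590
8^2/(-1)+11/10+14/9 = -5521/90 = -61.34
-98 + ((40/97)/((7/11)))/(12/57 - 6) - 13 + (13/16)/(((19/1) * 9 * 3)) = -619243733/5573232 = -111.11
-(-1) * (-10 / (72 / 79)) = -395 / 36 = -10.97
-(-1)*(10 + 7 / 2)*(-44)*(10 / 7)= -5940 / 7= -848.57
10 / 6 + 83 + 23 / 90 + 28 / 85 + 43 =39245 / 306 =128.25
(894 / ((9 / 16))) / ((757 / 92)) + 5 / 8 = 3520603 / 18168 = 193.78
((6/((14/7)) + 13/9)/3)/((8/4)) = 20/27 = 0.74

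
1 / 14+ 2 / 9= 37 / 126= 0.29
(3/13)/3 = 1/13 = 0.08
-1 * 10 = -10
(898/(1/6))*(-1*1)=-5388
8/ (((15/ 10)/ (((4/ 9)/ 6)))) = 32/ 81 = 0.40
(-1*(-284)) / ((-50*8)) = -71 / 100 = -0.71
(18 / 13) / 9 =2 / 13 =0.15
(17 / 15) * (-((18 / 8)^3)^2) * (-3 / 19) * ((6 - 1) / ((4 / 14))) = 406.31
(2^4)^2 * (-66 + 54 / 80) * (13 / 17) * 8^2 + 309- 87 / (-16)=-1112668557 / 1360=-818138.64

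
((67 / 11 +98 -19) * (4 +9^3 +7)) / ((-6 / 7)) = -808080 / 11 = -73461.82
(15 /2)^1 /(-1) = -15 /2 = -7.50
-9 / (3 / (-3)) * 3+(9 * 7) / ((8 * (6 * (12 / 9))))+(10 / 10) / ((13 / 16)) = 24307 / 832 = 29.22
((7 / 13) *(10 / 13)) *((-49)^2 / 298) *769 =64622915 / 25181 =2566.34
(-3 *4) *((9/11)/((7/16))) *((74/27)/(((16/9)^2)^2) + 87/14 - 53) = 288051741/275968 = 1043.79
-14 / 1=-14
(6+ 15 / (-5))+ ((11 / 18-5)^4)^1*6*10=194776649 / 8748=22265.28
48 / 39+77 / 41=1657 / 533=3.11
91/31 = 2.94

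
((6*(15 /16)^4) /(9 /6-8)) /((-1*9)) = 16875 /212992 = 0.08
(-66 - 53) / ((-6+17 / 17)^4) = -119 / 625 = -0.19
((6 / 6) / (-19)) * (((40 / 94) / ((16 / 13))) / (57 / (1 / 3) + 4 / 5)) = -325 / 3068348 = -0.00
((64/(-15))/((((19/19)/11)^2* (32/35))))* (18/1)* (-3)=30492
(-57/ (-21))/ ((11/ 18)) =342/ 77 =4.44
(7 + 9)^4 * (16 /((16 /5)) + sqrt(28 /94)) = 65536 * sqrt(658) /47 + 327680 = 363448.03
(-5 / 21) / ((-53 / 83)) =415 / 1113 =0.37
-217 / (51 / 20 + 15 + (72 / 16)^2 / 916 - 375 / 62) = -123238640 / 6544551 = -18.83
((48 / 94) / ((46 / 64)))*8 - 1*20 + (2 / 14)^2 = -757243 / 52969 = -14.30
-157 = -157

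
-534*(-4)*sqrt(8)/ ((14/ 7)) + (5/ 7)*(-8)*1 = -40/ 7 + 2136*sqrt(2) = 3015.05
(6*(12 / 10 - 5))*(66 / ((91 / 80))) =-120384 / 91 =-1322.90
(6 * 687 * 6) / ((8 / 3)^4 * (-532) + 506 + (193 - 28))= -2003292 / 2124721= -0.94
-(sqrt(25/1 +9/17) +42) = -42 - sqrt(7378)/17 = -47.05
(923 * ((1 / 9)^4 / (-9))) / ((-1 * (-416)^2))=71 / 786060288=0.00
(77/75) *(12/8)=77/50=1.54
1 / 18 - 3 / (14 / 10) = -263 / 126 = -2.09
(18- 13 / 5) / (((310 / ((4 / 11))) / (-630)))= -1764 / 155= -11.38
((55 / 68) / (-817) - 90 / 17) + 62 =3150297 / 55556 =56.70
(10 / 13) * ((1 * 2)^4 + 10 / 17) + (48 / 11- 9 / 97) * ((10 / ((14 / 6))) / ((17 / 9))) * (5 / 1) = 14433990 / 235807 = 61.21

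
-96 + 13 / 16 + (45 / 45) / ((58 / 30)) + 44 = -50.67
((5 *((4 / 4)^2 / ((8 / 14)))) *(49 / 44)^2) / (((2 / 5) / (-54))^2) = 1531537875 / 7744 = 197770.90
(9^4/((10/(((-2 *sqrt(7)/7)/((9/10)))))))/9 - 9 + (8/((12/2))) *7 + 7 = 22/3 - 162 *sqrt(7)/7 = -53.90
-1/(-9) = 1/9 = 0.11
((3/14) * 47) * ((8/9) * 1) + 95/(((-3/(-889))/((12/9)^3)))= 37840916/567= 66738.83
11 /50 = 0.22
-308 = -308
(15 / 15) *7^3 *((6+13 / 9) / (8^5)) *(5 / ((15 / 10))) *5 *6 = 574525 / 73728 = 7.79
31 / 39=0.79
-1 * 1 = -1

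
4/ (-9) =-4/ 9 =-0.44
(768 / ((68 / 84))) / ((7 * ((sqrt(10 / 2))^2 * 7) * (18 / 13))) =1664 / 595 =2.80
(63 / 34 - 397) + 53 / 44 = -294669 / 748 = -393.94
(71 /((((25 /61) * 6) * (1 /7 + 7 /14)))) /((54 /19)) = 576023 /36450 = 15.80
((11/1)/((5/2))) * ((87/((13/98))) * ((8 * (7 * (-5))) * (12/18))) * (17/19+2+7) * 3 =-3949516032/247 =-15989943.45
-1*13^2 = -169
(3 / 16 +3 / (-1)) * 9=-405 / 16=-25.31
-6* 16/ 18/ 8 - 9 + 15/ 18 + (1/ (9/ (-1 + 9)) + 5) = -53/ 18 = -2.94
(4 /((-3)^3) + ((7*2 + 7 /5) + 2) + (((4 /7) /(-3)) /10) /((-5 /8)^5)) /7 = 51536699 /20671875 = 2.49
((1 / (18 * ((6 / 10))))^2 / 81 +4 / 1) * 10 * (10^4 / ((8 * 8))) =2952528125 / 472392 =6250.17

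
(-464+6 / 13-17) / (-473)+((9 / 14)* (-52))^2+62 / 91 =337206029 / 301301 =1119.17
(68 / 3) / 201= 0.11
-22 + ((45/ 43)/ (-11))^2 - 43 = -14540360/ 223729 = -64.99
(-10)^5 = -100000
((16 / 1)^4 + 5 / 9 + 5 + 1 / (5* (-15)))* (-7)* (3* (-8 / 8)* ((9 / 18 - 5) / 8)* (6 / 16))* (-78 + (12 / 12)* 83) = -929051361 / 640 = -1451642.75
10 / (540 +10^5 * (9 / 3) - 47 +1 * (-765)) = 0.00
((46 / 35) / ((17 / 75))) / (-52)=-345 / 3094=-0.11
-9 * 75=-675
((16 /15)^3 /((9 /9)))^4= 281474976710656 /129746337890625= 2.17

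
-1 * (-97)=97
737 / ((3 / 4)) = 2948 / 3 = 982.67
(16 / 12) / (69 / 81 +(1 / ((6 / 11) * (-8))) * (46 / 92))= 1152 / 637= 1.81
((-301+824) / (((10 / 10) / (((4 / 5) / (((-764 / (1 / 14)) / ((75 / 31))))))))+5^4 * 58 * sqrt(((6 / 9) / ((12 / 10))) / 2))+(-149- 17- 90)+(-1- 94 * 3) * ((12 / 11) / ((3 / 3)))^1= -515023823 / 911834+18125 * sqrt(10) / 3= 18540.61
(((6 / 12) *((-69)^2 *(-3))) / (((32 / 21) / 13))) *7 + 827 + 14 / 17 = -463111149 / 1088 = -425653.63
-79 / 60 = -1.32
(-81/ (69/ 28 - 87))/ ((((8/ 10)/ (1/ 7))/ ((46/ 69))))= 30/ 263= 0.11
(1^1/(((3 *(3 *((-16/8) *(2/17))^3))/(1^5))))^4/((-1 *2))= -582622237229761/220150628352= -2646.47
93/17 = 5.47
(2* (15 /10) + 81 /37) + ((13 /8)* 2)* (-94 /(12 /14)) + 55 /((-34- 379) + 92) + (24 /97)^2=-157048880687 /447002772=-351.34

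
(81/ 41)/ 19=81/ 779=0.10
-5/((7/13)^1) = -65/7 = -9.29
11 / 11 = 1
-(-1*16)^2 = -256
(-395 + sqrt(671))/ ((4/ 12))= -1185 + 3 * sqrt(671)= -1107.29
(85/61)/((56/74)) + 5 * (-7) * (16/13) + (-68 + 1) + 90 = -404903/22204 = -18.24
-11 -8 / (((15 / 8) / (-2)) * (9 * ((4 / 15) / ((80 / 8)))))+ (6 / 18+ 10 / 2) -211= -1630 / 9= -181.11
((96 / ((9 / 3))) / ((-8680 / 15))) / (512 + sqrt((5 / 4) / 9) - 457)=-4752 / 4726043 + 72 * sqrt(5) / 23630215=-0.00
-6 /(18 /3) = -1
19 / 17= 1.12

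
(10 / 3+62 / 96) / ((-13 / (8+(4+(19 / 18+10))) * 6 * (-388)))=79265 / 26148096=0.00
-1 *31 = -31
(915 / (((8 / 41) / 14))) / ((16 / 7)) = 1838235 / 64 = 28722.42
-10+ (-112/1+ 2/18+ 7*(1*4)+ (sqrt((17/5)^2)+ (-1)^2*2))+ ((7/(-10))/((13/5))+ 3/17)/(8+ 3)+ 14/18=-19192159/218790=-87.72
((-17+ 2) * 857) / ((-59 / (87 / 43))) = 1118385 / 2537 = 440.83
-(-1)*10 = 10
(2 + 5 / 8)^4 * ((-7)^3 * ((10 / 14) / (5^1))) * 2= -9529569 / 2048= -4653.11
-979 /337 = -2.91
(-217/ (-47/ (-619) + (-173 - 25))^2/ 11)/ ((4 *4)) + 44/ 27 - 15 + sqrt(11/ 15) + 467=sqrt(165)/ 15 + 32356113046480501/ 71327164669200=454.49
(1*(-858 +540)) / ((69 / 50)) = -5300 / 23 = -230.43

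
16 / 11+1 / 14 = 235 / 154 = 1.53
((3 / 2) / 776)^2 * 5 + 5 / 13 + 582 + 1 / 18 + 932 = 426797062673 / 281818368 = 1514.44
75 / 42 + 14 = 221 / 14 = 15.79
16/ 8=2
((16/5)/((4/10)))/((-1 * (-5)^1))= 8/5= 1.60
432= 432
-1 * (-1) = 1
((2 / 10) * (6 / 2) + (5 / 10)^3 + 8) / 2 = 349 / 80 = 4.36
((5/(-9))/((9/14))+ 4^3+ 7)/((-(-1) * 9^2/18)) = 11362/729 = 15.59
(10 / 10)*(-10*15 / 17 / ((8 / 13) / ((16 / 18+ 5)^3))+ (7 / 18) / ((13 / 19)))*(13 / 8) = -628883231 / 132192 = -4757.35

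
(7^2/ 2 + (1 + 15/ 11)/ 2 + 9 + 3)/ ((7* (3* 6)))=829/ 2772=0.30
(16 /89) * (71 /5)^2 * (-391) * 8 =-252291968 /2225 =-113389.65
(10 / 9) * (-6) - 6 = -38 / 3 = -12.67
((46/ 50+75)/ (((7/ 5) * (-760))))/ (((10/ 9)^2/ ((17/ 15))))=-435591/ 6650000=-0.07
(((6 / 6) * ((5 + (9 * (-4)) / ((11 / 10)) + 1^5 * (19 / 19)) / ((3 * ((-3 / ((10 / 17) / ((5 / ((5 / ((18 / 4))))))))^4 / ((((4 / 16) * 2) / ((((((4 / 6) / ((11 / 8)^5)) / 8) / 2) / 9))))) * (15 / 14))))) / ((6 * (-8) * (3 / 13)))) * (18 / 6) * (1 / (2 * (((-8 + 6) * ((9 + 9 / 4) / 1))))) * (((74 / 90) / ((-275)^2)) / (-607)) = 19962943 / 11639201317744464000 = 0.00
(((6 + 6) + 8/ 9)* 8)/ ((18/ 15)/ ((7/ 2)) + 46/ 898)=14583520/ 55737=261.65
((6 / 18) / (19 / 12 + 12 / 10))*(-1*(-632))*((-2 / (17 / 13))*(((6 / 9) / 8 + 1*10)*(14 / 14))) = -9941360 / 8517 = -1167.24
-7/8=-0.88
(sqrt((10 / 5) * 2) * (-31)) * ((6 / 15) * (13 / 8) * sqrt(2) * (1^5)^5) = -403 * sqrt(2) / 10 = -56.99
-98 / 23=-4.26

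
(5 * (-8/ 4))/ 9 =-10/ 9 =-1.11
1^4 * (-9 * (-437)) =3933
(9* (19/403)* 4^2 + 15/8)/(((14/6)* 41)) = 83799/925288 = 0.09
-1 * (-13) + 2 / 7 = 93 / 7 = 13.29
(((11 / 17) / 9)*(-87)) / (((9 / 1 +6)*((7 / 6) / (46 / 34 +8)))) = -33814 / 10115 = -3.34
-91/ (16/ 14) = -637/ 8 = -79.62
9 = 9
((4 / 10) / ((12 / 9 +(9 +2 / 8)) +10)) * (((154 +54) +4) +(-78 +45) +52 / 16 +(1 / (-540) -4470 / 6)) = -31988 / 2925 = -10.94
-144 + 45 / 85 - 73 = -216.47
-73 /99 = -0.74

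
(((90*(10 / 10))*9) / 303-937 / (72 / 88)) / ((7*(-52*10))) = 1038577 / 3308760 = 0.31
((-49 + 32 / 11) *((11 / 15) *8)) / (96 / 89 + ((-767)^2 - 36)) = -120328 / 261773065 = -0.00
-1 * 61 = -61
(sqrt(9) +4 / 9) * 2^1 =6.89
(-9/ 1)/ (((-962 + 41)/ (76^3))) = 1316928/ 307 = 4289.67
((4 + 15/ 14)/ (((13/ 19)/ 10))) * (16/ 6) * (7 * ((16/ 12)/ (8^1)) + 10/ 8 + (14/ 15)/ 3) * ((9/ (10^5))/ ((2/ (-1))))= -662359/ 27300000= -0.02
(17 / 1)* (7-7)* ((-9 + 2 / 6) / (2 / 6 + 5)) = 0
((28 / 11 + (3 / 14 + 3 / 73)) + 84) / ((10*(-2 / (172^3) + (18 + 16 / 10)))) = 620672985640 / 1401506116087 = 0.44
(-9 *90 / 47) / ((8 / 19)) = -7695 / 188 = -40.93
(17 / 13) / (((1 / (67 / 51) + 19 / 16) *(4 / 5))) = 22780 / 27157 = 0.84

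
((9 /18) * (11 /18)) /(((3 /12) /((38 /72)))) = 209 /324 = 0.65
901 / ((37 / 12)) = 10812 / 37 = 292.22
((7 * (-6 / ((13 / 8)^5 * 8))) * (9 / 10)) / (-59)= 774144 / 109531435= 0.01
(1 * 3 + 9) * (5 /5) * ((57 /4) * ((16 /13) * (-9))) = -24624 /13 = -1894.15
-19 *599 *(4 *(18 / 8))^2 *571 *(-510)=268455141810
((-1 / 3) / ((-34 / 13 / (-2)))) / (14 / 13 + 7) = -169 / 5355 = -0.03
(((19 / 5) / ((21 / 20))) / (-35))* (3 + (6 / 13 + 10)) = -380 / 273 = -1.39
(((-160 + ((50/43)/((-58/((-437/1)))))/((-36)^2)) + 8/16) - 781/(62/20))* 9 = -20612361829/5566608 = -3702.86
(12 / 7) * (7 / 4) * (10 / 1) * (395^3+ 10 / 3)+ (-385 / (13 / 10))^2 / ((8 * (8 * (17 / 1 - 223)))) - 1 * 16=1029879627844391 / 557024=1848896327.35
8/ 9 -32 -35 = -595/ 9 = -66.11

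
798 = 798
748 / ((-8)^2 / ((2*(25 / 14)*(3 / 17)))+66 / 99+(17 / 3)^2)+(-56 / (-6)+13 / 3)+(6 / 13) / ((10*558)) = 2342841171 / 121798690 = 19.24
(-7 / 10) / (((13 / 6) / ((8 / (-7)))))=24 / 65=0.37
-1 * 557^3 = -172808693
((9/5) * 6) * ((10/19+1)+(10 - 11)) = 108/19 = 5.68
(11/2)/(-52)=-11/104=-0.11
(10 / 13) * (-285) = -2850 / 13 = -219.23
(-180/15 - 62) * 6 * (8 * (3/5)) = -10656/5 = -2131.20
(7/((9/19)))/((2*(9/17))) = 2261/162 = 13.96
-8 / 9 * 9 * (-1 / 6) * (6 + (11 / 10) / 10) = 611 / 75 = 8.15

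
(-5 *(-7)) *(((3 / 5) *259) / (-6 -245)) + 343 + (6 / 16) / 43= 27745729 / 86344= 321.34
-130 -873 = -1003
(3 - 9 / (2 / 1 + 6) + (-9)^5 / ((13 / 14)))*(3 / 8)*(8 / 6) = -6613293 / 208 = -31794.68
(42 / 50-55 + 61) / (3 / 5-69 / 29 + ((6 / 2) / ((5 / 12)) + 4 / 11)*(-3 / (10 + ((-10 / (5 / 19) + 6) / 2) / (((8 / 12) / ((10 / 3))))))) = -42427 / 9026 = -4.70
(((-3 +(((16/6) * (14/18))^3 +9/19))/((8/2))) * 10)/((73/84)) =167434400/9100107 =18.40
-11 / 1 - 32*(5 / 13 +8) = -279.31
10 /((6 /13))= 21.67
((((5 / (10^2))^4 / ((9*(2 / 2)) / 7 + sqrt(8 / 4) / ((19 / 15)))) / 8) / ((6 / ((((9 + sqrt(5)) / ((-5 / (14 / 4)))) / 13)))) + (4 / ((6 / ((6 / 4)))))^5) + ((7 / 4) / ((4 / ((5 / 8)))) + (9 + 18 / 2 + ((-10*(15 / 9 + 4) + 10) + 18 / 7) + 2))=-127438104114407 / 5584051200000-17689*sqrt(5) / 797721600000 + 6517*sqrt(10) / 478632960000 + 6517*sqrt(2) / 53181440000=-22.82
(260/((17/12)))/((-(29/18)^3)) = -18195840/414613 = -43.89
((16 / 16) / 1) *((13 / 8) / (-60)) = -0.03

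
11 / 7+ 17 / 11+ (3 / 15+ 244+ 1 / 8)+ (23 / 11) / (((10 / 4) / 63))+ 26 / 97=89747753 / 298760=300.40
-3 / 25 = -0.12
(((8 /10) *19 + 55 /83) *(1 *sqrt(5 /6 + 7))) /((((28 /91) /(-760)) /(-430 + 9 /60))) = 13978730597 *sqrt(282) /4980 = 47137109.38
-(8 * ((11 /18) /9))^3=-85184 /531441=-0.16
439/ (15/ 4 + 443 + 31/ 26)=22828/ 23293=0.98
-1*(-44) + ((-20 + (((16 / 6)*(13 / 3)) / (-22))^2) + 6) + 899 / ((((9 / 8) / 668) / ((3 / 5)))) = 15696988022 / 49005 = 320314.01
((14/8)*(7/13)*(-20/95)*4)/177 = -196/43719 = -0.00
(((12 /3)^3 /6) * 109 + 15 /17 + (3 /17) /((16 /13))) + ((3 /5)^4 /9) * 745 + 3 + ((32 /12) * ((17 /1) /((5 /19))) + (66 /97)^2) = 1295763286129 /959718000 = 1350.15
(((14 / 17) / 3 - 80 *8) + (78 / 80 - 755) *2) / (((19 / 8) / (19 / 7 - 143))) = 4302595684 / 33915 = 126864.09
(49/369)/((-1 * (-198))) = 49/73062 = 0.00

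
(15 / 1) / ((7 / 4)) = 60 / 7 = 8.57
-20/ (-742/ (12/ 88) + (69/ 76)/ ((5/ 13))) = 22800/ 6200429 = 0.00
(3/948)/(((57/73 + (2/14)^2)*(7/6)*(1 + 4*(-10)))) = -511/5886764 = -0.00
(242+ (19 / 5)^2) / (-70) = -6411 / 1750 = -3.66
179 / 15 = 11.93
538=538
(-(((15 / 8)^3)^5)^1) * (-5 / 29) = 2189469451904296875 / 1020346790576128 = 2145.81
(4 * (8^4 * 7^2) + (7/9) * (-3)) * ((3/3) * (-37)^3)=-121994761973/3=-40664920657.67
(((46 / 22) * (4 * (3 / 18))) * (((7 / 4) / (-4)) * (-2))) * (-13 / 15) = -2093 / 1980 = -1.06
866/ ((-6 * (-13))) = 433/ 39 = 11.10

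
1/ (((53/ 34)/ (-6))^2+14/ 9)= 4624/ 7505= 0.62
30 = 30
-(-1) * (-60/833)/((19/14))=-120/2261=-0.05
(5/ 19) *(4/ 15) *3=4/ 19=0.21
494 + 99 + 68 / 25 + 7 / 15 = 596.19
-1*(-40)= 40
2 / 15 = 0.13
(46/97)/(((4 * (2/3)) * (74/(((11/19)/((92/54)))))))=891/1091056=0.00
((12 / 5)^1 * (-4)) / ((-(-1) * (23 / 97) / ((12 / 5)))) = -97.17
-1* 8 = -8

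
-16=-16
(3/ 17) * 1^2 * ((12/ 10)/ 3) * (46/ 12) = 23/ 85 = 0.27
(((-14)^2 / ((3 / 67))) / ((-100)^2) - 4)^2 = 713798089 / 56250000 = 12.69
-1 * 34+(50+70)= 86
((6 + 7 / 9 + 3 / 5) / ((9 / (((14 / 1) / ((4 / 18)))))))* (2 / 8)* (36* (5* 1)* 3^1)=6972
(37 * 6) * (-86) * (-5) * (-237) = -22624020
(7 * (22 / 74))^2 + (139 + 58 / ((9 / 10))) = 2560000 / 12321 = 207.78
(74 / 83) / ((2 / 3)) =111 / 83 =1.34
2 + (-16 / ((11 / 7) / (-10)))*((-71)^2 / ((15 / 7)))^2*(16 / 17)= 530326534.44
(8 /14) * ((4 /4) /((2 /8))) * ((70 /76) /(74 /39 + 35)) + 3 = 83583 /27341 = 3.06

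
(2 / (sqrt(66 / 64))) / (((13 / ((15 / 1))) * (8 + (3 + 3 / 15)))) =25 * sqrt(66) / 1001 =0.20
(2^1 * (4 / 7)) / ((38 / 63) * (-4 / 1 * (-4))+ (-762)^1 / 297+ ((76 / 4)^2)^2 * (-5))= -792 / 451557355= -0.00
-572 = -572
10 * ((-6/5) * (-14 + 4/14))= 1152/7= 164.57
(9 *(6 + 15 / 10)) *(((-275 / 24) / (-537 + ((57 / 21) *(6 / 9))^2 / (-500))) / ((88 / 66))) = 2046515625 / 1894559104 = 1.08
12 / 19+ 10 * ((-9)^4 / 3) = 415542 / 19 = 21870.63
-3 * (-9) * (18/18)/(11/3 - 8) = -81/13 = -6.23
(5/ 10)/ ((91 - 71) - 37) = -1/ 34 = -0.03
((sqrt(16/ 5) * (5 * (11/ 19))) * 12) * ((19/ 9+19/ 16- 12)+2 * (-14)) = -58135 * sqrt(5)/ 57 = -2280.59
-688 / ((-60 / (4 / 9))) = 5.10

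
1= 1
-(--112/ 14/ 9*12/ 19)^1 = -32/ 57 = -0.56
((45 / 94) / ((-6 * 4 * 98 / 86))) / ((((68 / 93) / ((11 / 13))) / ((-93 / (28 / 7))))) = 61364655 / 130294528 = 0.47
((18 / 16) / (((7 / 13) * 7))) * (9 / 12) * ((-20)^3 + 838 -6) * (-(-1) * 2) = -3209.14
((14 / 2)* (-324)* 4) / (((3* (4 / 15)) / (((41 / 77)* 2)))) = -132840 / 11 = -12076.36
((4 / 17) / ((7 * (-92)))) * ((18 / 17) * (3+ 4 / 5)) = -342 / 232645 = -0.00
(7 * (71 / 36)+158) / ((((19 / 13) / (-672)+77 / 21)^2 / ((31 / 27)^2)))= 12600443797760 / 747102651201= 16.87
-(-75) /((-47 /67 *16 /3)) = -15075 /752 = -20.05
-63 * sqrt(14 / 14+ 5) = -63 * sqrt(6) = -154.32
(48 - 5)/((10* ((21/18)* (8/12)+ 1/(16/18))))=1548/685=2.26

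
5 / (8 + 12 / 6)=1 / 2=0.50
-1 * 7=-7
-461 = -461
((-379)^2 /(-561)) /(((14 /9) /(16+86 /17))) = -77135217 /22253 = -3466.28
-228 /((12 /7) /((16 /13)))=-163.69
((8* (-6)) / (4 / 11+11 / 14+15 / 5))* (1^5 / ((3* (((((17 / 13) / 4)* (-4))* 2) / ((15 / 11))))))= 7280 / 3621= 2.01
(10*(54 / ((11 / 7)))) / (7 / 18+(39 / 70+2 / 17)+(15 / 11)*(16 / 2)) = 28.70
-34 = -34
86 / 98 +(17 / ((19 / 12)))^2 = 2054707 / 17689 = 116.16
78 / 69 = 26 / 23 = 1.13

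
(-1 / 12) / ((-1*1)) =1 / 12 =0.08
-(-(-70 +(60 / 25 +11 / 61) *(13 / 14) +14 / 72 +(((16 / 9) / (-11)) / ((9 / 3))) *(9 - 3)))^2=-364368885225601 / 79422512400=-4587.73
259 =259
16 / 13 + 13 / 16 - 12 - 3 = -2695 / 208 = -12.96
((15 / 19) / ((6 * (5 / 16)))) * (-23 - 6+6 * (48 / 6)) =8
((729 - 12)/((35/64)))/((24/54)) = 103248/35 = 2949.94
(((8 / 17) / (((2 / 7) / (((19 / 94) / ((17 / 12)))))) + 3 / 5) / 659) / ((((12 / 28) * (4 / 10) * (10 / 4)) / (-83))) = -10982643 / 44755985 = -0.25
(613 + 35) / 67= 648 / 67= 9.67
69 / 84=23 / 28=0.82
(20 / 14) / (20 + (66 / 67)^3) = 1503815 / 22059646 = 0.07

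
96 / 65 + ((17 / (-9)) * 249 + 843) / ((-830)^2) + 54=745259287 / 13433550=55.48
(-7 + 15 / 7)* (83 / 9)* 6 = -5644 / 21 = -268.76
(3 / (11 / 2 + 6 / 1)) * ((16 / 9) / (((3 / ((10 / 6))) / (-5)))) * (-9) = 11.59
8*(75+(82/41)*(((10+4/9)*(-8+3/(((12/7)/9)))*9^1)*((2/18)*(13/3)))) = 167728/27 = 6212.15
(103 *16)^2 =2715904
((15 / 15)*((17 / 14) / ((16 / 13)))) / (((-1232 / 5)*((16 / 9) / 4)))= -9945 / 1103872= -0.01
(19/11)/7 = 19/77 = 0.25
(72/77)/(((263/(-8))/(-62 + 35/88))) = 390312/222761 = 1.75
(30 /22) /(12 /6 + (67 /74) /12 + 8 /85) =1132200 /1801349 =0.63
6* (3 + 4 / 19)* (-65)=-23790 / 19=-1252.11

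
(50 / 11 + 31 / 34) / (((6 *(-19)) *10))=-2041 / 426360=-0.00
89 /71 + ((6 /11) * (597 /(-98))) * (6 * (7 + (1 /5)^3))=-662361841 /4783625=-138.46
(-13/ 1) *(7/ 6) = -15.17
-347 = -347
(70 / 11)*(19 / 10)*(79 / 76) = 553 / 44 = 12.57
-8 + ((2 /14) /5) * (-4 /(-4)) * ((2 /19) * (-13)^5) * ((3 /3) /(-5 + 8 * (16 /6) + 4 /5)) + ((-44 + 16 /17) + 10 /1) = -61730224 /581077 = -106.23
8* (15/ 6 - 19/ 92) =422/ 23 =18.35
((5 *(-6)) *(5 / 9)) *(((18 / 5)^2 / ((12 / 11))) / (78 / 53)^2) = -91.42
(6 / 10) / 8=3 / 40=0.08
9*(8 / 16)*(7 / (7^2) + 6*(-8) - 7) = -1728 / 7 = -246.86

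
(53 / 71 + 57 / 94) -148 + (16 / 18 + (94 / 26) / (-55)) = -6262730327 / 42947190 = -145.82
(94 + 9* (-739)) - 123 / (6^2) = -78725 / 12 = -6560.42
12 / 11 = 1.09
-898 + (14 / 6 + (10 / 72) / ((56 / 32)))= -895.59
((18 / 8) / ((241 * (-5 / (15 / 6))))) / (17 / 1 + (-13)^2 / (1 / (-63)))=9 / 20494640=0.00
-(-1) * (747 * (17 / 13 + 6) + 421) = 76438 / 13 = 5879.85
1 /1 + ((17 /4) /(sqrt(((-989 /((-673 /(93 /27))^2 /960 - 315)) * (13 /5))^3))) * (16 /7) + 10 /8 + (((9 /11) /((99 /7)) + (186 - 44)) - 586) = -213779 /484 + 4316625567 * sqrt(120912537941) /4412374631310464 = -441.35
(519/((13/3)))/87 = 519/377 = 1.38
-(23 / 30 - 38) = 1117 / 30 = 37.23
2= 2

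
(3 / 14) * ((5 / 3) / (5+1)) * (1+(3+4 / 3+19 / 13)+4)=2105 / 3276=0.64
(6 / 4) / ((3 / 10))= 5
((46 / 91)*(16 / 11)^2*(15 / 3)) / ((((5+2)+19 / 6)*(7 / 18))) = 6359040 / 4701697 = 1.35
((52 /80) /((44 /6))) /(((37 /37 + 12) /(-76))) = -0.52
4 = 4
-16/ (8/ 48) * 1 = -96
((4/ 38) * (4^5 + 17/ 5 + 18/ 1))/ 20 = 5227/ 950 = 5.50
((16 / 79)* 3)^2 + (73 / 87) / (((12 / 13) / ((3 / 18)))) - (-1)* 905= 35400084685 / 39093624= 905.52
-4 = -4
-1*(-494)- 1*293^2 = -85355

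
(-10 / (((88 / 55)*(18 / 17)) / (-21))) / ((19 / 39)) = 38675 / 152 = 254.44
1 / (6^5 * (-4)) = -1 / 31104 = -0.00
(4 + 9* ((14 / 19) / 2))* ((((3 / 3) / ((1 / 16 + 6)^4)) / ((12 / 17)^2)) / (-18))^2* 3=48693432549376 / 325668878147145860433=0.00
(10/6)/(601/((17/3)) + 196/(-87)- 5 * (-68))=2465/656389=0.00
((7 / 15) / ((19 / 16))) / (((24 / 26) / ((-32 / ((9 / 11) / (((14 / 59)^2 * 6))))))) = -50226176 / 8928765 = -5.63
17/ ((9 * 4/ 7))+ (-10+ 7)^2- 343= -11905/ 36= -330.69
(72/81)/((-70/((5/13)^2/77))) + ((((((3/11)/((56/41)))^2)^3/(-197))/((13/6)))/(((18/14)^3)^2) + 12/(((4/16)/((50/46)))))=110459319749272020786229/2117137953132400214016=52.17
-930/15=-62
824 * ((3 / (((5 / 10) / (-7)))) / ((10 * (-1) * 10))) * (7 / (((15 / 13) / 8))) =2099552 / 125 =16796.42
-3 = -3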